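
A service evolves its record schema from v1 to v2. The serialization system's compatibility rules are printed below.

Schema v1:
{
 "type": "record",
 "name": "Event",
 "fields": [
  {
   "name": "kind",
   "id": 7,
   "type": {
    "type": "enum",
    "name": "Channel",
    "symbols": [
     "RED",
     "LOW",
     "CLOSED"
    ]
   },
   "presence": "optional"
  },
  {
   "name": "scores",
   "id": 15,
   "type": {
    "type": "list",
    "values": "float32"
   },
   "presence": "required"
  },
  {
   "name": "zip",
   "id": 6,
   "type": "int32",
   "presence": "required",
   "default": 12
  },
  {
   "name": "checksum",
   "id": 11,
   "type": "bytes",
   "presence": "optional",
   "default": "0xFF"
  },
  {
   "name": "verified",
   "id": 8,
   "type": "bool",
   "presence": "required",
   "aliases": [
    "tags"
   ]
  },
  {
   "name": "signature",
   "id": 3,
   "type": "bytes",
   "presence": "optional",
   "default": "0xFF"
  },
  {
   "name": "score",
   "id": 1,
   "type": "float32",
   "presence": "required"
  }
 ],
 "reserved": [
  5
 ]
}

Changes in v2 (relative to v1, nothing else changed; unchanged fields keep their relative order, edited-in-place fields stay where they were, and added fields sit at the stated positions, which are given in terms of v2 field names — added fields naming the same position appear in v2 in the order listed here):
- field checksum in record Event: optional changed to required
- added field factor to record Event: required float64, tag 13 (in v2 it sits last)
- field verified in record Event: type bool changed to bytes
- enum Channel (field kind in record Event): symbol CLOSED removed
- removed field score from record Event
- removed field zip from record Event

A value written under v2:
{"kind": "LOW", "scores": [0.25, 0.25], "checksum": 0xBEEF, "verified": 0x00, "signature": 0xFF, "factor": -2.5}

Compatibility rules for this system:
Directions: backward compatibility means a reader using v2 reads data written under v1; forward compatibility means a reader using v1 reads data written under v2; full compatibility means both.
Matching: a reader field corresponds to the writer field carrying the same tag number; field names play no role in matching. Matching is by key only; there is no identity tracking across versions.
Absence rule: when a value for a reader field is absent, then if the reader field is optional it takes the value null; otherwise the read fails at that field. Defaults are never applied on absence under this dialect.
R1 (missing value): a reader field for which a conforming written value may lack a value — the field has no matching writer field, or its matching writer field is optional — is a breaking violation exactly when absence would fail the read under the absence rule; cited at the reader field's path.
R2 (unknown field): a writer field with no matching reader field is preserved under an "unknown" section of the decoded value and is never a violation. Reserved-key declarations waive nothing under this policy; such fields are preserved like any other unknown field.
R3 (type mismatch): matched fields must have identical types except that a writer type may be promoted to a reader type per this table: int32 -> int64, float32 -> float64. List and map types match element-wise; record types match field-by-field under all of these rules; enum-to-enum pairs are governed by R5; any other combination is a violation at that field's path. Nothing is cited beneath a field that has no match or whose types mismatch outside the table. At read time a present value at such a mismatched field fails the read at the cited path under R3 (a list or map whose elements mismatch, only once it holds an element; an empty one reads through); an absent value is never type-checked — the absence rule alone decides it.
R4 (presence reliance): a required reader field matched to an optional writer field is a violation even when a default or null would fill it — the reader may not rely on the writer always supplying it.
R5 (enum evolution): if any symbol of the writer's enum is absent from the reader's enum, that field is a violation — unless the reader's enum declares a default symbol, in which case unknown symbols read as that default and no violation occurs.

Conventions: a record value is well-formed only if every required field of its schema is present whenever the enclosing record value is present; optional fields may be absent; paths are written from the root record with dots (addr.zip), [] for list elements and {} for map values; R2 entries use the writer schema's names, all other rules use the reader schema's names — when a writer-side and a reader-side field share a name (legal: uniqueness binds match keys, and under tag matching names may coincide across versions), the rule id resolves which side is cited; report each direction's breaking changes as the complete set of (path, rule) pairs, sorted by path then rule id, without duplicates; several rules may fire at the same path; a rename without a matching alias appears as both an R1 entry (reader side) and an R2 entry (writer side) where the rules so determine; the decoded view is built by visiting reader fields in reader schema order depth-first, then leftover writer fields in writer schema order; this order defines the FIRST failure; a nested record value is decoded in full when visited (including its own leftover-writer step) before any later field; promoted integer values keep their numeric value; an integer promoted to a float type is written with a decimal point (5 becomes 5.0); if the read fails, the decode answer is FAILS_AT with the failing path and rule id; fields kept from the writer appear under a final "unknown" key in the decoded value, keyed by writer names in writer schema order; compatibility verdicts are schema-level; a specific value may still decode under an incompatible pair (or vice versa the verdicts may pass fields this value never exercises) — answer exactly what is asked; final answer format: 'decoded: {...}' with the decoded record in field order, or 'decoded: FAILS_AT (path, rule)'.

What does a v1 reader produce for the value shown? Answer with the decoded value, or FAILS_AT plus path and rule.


arrows below run writer -> reader for Event
decode walk for Event under reader schema v1:
  kind := "LOW"
  scores := [0.25, 0.25]
  read fails at zip under R1 (no fill)
  => FAILS_AT (zip, R1)
diffs on Event not affecting the asked answer:
  field checksum in record Event: optional changed to required -> a verdict-level change on Event — the shown value reads the same
  added field factor to record Event: required float64, tag 13 (in v2 it sits last) -> a verdict-level change on Event — the shown value reads the same
  field verified in record Event: type bool changed to bytes -> a verdict-level change on Event — the shown value reads the same
  enum Channel (field kind in record Event): symbol CLOSED removed -> a verdict-level change on Event — the shown value reads the same
  removed field score from record Event -> a verdict-level change on Event — the shown value reads the same

decoded: FAILS_AT (zip, R1)


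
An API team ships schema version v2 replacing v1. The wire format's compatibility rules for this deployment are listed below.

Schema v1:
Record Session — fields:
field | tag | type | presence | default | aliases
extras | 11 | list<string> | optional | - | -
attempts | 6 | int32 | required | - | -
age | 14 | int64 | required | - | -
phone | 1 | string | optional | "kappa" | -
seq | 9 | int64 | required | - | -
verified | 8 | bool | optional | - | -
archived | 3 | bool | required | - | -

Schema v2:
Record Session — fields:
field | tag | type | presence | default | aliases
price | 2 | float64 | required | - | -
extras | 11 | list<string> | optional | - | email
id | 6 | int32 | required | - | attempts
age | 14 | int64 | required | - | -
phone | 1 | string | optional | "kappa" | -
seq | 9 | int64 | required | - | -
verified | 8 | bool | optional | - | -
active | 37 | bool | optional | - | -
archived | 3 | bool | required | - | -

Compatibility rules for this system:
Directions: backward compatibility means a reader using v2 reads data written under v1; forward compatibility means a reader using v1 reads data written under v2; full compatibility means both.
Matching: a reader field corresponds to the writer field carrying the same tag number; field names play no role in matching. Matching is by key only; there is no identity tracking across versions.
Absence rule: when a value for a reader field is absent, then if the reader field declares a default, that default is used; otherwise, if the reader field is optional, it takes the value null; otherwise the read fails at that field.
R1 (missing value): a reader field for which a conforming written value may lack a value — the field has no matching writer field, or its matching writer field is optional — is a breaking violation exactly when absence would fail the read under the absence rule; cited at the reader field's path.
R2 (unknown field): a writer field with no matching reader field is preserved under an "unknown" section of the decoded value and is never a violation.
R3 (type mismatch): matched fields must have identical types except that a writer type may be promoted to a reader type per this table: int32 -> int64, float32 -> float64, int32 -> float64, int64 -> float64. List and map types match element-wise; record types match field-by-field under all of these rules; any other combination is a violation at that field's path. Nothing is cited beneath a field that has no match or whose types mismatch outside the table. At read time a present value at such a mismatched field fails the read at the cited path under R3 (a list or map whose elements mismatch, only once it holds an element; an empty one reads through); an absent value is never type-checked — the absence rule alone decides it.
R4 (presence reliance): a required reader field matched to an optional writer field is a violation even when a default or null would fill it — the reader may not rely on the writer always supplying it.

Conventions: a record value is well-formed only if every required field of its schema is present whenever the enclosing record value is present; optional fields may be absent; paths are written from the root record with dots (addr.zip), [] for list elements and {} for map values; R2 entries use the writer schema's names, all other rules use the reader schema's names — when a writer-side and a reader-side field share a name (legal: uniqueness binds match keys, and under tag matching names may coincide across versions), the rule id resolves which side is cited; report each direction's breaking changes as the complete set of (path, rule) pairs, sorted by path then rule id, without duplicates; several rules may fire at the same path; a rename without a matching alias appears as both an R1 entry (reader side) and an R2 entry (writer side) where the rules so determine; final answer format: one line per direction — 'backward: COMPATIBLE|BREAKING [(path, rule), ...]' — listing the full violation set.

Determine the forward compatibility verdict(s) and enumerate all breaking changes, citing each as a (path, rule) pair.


forward: COMPATIBLE []

each type pair in Session: writer, then reader
checking forward for Session: reader v1 against writer v2:
  list<string> -> list<string>, writer optional: extras aligns to extras
  int32 -> int32, writer required: attempts aligns to id
  int64 -> int64, writer required: age aligns to age
  string -> string, writer optional: phone aligns to phone
  int64 -> int64, writer required: seq aligns to seq
  bool -> bool, writer optional: verified aligns to verified
  bool -> bool, writer required: archived aligns to archived
  price (writer side), unknown to reader
  active (writer side), unknown to reader
  => no violations; forward on Session: COMPATIBLE
ruling out the remaining Session differences:
  added field price to record Session: required float64, tag 2 (in v2 it sits immediately before extras) -> matters only for Session's backward compatibility — outside the asked direction
  renamed field attempts to id in record Session (alias attempts declared on the renamed field) -> triggers nothing under Session's printed rules — same verdict
  added field active to record Session: optional bool, tag 37 (in v2 it sits immediately before archived) -> triggers nothing under Session's printed rules — same verdict


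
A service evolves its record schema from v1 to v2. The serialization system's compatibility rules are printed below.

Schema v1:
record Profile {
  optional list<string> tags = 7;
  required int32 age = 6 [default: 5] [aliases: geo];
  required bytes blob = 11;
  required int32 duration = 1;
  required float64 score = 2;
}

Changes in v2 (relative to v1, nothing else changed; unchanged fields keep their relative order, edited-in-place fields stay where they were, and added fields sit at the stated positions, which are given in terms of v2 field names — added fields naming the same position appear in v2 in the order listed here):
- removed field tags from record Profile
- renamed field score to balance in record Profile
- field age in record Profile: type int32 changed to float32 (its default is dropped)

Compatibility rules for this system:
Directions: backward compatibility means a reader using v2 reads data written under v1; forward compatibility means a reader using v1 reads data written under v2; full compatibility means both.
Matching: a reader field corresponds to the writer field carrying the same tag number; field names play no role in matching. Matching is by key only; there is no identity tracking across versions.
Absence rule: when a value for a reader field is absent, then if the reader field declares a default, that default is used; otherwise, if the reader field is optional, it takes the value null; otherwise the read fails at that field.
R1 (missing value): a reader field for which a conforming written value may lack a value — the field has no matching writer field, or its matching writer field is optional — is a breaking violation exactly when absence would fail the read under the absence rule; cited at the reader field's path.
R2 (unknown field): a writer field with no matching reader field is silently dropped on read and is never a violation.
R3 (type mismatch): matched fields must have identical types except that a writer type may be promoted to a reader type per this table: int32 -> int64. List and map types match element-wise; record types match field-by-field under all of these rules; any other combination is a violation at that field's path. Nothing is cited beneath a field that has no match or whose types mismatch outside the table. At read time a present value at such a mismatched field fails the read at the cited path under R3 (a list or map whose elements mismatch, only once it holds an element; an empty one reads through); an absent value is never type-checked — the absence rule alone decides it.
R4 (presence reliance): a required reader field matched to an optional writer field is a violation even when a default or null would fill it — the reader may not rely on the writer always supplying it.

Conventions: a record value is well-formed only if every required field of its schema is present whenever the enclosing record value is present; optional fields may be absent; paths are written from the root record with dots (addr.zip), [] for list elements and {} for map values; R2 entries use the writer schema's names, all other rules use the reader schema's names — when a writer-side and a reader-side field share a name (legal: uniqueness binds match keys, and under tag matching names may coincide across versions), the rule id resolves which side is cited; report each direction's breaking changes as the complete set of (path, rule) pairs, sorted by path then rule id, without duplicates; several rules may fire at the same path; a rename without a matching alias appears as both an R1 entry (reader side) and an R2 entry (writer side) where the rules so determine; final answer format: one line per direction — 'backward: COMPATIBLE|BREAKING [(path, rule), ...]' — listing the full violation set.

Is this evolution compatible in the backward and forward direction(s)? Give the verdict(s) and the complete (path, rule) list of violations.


each type pair in Profile: writer, then reader
checking backward for Profile: reader v2 against writer v1:
  age <- age (int32 -> float32, writer required)
  blob <- blob (bytes -> bytes, writer required)
  duration <- duration (int32 -> int32, writer required)
  balance <- score (float64 -> float64, writer required)
  tags (writer side), unknown to reader
  breaking: (age, R3)
  backward on Profile therefore BREAKING (1)
checking forward for Profile: reader v1 against writer v2:
  tags has no writer counterpart
  age <- age (float32 -> int32, writer required)
  blob <- blob (bytes -> bytes, writer required)
  duration <- duration (int32 -> int32, writer required)
  score <- balance (float64 -> float64, writer required)
  breaking: (age, R3)
  forward on Profile therefore BREAKING (1)

backward: BREAKING [(age, R3)]; forward: BREAKING [(age, R3)]


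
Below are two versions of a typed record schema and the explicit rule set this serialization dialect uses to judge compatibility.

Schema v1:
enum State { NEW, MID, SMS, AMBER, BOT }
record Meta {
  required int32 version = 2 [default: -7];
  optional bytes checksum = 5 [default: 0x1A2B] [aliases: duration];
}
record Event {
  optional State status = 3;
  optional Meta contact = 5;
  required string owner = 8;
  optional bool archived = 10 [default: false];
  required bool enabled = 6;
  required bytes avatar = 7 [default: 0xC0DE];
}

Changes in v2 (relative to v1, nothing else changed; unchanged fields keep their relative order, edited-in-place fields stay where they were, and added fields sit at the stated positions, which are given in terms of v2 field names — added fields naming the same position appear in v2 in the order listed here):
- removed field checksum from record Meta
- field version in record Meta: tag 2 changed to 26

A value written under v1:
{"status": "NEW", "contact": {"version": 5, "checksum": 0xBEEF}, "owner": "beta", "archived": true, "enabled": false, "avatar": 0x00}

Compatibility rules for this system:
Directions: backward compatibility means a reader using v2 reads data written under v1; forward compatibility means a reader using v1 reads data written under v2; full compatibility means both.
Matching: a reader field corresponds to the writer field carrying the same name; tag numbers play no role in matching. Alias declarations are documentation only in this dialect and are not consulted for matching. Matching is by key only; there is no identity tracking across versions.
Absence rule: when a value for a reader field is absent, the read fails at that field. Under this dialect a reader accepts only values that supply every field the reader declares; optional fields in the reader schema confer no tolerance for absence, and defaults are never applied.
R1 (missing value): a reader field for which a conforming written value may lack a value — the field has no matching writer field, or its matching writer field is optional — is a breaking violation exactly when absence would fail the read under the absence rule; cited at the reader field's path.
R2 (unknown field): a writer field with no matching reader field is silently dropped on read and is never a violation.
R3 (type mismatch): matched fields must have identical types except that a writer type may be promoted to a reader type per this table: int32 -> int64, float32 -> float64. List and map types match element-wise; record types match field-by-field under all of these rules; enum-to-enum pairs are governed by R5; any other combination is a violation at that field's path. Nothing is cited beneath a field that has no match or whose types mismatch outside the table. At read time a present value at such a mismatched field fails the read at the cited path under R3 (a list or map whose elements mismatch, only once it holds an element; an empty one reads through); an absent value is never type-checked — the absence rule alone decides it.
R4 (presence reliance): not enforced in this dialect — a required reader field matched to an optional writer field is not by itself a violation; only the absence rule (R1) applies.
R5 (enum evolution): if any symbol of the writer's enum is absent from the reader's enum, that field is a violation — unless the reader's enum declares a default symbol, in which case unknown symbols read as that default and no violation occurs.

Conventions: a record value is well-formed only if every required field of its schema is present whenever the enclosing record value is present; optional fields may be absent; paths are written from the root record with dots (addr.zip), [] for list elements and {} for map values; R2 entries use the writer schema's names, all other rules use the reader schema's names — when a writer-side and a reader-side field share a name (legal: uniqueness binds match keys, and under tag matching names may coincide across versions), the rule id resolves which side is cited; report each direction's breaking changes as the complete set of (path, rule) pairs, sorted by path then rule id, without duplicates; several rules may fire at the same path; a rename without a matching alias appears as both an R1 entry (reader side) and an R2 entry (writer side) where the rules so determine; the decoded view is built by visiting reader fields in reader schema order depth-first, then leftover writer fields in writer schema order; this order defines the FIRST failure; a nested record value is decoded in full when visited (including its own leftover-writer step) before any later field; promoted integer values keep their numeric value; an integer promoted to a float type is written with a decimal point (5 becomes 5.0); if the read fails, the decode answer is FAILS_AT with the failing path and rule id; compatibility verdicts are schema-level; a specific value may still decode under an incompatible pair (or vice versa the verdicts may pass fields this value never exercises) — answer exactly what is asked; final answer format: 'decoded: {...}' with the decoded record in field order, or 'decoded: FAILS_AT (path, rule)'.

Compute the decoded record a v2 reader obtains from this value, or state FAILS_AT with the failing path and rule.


decoded: {"status": "NEW", "contact": {"version": 5}, "owner": "beta", "archived": true, "enabled": false, "avatar": 0x00}

in Event below, arrows point writer -> reader
migrating the Event value to v2:
  status := "NEW"
  contact.version := 5
  writer contact.checksum: unknown -> dropped
  owner := "beta"
  archived := true
  enabled := false
  avatar := 0x00
  => decoded: {"status": "NEW", "contact": {"version": 5}, "owner": "beta", "archived": true, "enabled": false, "avatar": 0x00}
the rest of the Event diff is inert for this question:
  field version in record Meta: tag 2 changed to 26 -> triggers nothing under the printed rules; the Event answer is the same either way


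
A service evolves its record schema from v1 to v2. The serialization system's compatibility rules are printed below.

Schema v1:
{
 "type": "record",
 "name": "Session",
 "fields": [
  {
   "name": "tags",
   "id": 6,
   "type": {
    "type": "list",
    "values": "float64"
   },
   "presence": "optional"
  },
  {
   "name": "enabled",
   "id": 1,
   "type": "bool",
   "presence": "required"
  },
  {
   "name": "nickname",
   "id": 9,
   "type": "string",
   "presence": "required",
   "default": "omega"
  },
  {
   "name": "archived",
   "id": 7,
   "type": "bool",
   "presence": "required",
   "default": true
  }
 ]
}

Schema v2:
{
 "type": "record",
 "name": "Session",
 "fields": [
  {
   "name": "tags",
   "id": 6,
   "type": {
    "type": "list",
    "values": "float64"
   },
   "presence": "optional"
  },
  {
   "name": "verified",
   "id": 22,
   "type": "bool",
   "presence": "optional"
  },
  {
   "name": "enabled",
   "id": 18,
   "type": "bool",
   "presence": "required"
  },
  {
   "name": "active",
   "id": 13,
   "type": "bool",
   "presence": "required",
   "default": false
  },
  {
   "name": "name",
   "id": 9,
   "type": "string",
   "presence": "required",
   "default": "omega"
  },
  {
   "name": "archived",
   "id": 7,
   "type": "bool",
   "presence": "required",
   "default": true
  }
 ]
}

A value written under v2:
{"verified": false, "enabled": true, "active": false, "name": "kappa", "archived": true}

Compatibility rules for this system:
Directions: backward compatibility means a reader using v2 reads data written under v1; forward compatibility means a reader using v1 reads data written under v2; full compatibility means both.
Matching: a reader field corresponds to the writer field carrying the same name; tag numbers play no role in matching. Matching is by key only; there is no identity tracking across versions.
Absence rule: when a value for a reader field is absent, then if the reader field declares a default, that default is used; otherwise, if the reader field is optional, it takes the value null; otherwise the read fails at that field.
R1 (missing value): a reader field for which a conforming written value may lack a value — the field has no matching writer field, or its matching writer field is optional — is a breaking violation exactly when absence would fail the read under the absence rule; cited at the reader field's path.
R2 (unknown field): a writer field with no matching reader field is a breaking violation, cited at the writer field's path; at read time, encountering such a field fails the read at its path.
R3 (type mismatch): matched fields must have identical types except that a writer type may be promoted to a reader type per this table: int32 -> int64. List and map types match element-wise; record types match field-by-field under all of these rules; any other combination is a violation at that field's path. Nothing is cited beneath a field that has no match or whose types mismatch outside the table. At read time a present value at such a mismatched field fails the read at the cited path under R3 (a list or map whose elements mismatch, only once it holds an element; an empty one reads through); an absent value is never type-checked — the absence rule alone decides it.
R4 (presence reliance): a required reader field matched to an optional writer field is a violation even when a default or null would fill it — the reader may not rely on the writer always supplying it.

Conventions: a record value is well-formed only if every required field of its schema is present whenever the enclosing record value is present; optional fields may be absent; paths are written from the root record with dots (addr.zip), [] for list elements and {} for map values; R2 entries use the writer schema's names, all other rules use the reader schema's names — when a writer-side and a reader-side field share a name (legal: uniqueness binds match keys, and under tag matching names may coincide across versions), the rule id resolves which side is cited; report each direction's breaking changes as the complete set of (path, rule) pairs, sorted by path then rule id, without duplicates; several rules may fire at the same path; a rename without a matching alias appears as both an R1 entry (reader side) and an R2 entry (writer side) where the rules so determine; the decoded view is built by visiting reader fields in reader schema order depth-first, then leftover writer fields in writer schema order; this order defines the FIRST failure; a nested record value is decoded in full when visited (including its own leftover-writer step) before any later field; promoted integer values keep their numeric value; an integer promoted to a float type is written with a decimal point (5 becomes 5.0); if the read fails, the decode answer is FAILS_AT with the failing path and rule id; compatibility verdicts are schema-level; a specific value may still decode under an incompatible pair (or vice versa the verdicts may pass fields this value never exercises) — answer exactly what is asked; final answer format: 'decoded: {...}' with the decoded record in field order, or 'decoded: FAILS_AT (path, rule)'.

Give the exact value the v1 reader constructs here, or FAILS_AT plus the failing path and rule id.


decoded: FAILS_AT (verified, R2)

in Session below, arrows point writer -> reader
decode (reader v1):
  tags := null (missing; optional => null)
  enabled := true
  nickname := "omega" (missing; default applied)
  archived := true
  read fails at verified under R2 (unknown field)
  => FAILS_AT (verified, R2)
remaining Session differences; none change what is asked:
  added field active to record Session: required bool, tag 13, default false (in v2 it sits immediately before name) -> matters for Session compatibility verdicts, not for this value's decode
  renamed field nickname to name in record Session -> matters for Session compatibility verdicts, not for this value's decode
  field enabled in record Session: tag 1 changed to 18 -> inert under this dialect — no rule fires on Session and the result does not move


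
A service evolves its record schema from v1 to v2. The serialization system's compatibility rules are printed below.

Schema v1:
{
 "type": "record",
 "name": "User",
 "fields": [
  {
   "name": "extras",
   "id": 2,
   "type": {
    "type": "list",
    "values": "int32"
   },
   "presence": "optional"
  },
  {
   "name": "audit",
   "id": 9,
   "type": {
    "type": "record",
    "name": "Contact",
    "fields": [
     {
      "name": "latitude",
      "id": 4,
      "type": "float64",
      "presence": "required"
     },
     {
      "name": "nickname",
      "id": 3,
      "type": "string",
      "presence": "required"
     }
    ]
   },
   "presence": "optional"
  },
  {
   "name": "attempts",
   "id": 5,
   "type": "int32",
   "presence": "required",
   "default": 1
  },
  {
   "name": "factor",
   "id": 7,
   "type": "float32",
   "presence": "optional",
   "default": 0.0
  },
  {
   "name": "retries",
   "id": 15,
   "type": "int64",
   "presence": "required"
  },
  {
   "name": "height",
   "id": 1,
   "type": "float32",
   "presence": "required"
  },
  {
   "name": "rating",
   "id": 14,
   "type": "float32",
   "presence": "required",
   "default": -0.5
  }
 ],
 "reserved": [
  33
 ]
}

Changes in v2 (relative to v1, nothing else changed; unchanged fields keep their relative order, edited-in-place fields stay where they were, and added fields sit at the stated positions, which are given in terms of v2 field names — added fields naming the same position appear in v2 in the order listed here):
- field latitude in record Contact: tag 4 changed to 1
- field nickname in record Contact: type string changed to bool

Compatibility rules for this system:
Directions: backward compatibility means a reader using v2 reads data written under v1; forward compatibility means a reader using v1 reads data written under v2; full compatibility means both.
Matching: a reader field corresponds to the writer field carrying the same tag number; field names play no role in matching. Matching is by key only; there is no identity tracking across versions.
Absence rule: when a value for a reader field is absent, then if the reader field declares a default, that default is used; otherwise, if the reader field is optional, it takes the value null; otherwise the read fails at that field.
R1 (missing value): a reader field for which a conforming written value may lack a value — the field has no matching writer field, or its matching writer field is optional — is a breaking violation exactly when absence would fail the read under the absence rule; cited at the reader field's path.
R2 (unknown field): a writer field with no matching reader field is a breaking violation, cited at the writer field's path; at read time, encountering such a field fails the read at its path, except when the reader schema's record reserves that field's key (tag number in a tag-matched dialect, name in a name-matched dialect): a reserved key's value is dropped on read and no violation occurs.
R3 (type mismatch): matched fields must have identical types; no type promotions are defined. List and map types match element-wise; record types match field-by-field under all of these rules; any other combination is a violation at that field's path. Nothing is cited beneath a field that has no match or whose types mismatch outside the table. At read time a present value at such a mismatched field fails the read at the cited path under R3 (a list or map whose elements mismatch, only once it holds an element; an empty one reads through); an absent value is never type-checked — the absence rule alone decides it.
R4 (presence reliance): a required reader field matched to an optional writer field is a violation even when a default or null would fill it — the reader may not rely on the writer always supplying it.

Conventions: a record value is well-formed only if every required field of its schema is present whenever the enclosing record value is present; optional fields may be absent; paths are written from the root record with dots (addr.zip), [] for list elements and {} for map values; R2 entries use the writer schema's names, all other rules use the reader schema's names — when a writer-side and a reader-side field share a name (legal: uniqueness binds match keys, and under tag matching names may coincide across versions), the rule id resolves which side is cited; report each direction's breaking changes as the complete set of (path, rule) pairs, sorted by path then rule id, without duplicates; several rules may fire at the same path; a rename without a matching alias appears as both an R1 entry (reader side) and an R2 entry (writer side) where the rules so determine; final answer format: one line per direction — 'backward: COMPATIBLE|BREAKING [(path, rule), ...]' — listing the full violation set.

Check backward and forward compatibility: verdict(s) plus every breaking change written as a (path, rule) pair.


backward: BREAKING [(audit.latitude, R1), (audit.latitude, R2), (audit.nickname, R3)]; forward: BREAKING [(audit.latitude, R1), (audit.latitude, R2), (audit.nickname, R3)]

arrows below run writer -> reader for User
backward on User — v2 reading data written by v1:
  extras: list<int32> -> list<int32>, writer optional; from extras
  audit: Contact -> Contact, writer optional; from audit
  attempts: int32 -> int32, writer required; from attempts
  factor: float32 -> float32, writer optional; from factor
  retries: int64 -> int64, writer required; from retries
  height: float32 -> float32, writer required; from height
  rating: float32 -> float32, writer required; from rating
  no writer field matches reader audit.latitude
  audit.nickname: string -> bool, writer required; from audit.nickname
  writer field audit.latitude has no reader counterpart
  R1 fires at audit.latitude
  R2 fires at audit.latitude
  R3 fires at audit.nickname
  backward on User therefore BREAKING (3)
forward on User — v1 reading data written by v2:
  extras: list<int32> -> list<int32>, writer optional; from extras
  audit: Contact -> Contact, writer optional; from audit
  attempts: int32 -> int32, writer required; from attempts
  factor: float32 -> float32, writer optional; from factor
  retries: int64 -> int64, writer required; from retries
  height: float32 -> float32, writer required; from height
  rating: float32 -> float32, writer required; from rating
  no writer field matches reader audit.latitude
  audit.nickname: bool -> string, writer required; from audit.nickname
  writer field audit.latitude has no reader counterpart
  R1 fires at audit.latitude
  R2 fires at audit.latitude
  R3 fires at audit.nickname
  forward on User therefore BREAKING (3)


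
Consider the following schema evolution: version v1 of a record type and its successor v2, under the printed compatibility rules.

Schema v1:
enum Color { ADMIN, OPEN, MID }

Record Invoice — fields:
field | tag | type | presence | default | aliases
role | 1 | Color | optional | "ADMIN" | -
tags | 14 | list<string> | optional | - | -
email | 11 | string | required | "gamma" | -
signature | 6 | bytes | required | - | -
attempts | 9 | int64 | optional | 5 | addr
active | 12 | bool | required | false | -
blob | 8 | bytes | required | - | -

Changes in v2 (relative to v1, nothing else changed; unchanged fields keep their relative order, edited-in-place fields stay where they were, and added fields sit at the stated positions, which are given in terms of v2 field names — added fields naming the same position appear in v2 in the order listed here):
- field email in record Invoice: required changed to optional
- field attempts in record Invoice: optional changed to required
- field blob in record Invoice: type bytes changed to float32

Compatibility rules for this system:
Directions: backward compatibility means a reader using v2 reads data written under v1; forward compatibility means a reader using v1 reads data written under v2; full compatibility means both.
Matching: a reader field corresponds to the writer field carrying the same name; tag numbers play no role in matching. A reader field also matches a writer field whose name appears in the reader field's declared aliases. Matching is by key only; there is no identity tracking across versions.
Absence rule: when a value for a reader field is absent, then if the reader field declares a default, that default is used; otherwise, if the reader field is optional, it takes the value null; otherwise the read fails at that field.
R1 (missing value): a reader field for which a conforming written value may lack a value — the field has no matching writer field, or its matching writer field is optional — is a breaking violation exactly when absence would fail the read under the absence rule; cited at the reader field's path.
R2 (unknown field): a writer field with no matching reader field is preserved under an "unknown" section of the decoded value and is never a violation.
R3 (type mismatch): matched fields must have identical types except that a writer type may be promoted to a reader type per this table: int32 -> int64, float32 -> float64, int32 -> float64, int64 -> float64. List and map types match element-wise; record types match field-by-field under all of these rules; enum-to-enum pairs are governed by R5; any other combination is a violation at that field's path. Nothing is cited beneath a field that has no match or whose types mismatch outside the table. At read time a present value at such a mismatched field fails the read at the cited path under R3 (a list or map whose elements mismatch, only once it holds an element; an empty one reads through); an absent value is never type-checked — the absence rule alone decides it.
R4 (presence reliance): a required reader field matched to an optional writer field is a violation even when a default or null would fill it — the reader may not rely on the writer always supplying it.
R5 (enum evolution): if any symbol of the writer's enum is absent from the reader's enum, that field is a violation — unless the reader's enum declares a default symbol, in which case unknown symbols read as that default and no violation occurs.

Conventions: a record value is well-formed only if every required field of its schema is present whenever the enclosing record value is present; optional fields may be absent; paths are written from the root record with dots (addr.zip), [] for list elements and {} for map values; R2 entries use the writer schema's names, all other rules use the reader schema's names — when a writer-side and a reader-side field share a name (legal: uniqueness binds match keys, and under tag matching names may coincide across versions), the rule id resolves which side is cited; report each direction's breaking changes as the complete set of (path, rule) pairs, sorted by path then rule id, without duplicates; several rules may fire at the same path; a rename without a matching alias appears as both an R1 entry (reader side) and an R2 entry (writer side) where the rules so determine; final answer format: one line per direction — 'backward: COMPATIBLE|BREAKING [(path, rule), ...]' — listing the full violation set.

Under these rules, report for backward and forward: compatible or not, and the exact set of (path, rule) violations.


in Invoice below, arrows point writer -> reader
backward for Invoice (reader v2, writer v1):
  writer optional, Color -> Color: reader role maps from writer role
  writer optional, list<string> -> list<string>: reader tags maps from writer tags
  writer required, string -> string: reader email maps from writer email
  writer required, bytes -> bytes: reader signature maps from writer signature
  writer optional, int64 -> int64: reader attempts maps from writer attempts
  writer required, bool -> bool: reader active maps from writer active
  writer required, bytes -> float32: reader blob maps from writer blob
  violation R4 at attempts
  violation R3 at blob
  => backward: BREAKING (2)
forward for Invoice (reader v1, writer v2):
  writer optional, Color -> Color: reader role maps from writer role
  writer optional, list<string> -> list<string>: reader tags maps from writer tags
  writer optional, string -> string: reader email maps from writer email
  writer required, bytes -> bytes: reader signature maps from writer signature
  writer required, int64 -> int64: reader attempts maps from writer attempts
  writer required, bool -> bool: reader active maps from writer active
  writer required, float32 -> bytes: reader blob maps from writer blob
  violation R3 at blob
  violation R4 at email
  => forward: BREAKING (2)

backward: BREAKING [(attempts, R4), (blob, R3)]; forward: BREAKING [(blob, R3), (email, R4)]
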